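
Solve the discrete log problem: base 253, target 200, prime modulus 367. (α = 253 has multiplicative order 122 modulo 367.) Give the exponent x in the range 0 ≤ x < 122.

86

Baby-step giant-step with m = ceil(sqrt(122)) = 12.
Baby table (253^j mod 367 for j=0..11):
  0:1  1:253  2:151  3:35  4:47  5:147  6:124  7:177
  8:7  9:303  10:323  11:245
Giant step factor: 253^(-12) ≡ 338 (mod 367).
Scan 200·338^i mod 367 for i = 0, 1, …:
  i=0: 200   i=1: 72   i=2: 114   i=3: 364
  i=4: 87   i=5: 46   i=6: 134   i=7: 151
Match at i=7, j=2: x = 7·12 + 2 = 86.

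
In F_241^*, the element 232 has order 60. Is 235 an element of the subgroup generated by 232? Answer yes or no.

yes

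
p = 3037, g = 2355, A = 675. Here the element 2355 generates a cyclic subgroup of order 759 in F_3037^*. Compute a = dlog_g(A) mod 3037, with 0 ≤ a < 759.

466

Baby-step giant-step with m = ceil(sqrt(759)) = 28.
Baby table (2355^j mod 3037 for j=0..27):
  0:1  1:2355  2:463  3:82  4:1779  5:1522  6:650  7:102
  8:287  9:1671  10:2290  11:2275  12:357  13:2523  14:1293  15:1941
  16:370  17:2768  18:1238  19:3007  20:2238  21:1295  22:577  23:1296
  24:2932  25:1759  26:3014  27:501
Giant step factor: 2355^(-28) ≡ 1791 (mod 3037).
Scan 675·1791^i mod 3037 for i = 0, 1, …:
  i=0: 675   i=1: 199   i=2: 1080   i=3: 2748
  i=4: 1728   i=5: 145   i=6: 1550   i=7: 232
  i=8: 2480   i=9: 1586     …   i=15: 155
  i=16: 1238
Match at i=16, j=18: a = 16·28 + 18 = 466.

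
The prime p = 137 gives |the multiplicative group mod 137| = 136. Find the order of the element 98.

68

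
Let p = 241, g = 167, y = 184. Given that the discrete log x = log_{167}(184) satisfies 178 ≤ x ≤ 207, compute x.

Compute 167^178 mod 241 = 188, then multiply by 167 repeatedly:
  167^178=188  167^179=66  167^180=177  167^181=157  167^182=191
  167^183=85  167^184=217  167^185=89  167^186=162  167^187=62
  167^188=232  167^189=184
Found 184 at exponent 189.

189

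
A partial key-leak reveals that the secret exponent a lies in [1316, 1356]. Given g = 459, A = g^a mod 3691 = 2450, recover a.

Compute 459^1316 mod 3691 = 223, then multiply by 459 repeatedly:
  459^1316=223  459^1317=2700  459^1318=2815  459^1319=235  459^1320=826
  459^1321=2652  459^1322=2929  459^1323=887  459^1324=1123  459^1325=2408
  459^1326=1663  459^1327=2971  459^1328=1710  459^1329=2398  459^1330=764
  459^1331=31  459^1332=3156  459^1333=1732  459^1334=1423  459^1335=3541
  459^1336=1279  459^1337=192  459^1338=3235  459^1339=1083  459^1340=2503
  459^1341=976  459^1342=1373  459^1343=2737  459^1344=1343  459^1345=40
  459^1346=3596  459^1347=687  459^1348=1598  459^1349=2664  459^1350=1055
  459^1351=724  459^1352=126  459^1353=2469  459^1354=134  459^1355=2450
Found 2450 at exponent 1355.

1355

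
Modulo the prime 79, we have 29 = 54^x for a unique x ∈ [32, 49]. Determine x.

Compute 54^32 mod 79 = 11, then multiply by 54 repeatedly:
  54^32=11  54^33=41  54^34=2  54^35=29
Found 29 at exponent 35.

35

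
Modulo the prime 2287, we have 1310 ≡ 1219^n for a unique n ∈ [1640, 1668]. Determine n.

1644

Compute 1219^1640 mod 2287 = 1384, then multiply by 1219 repeatedly:
  1219^1640=1384  1219^1641=1577  1219^1642=1283  1219^1643=1956  1219^1644=1310
Found 1310 at exponent 1644.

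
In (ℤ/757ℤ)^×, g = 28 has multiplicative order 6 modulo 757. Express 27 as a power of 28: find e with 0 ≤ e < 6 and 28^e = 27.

Successive powers of 28 modulo 757:
  28^0=1  28^1=28  28^2=27
So 28^2 ≡ 27 (mod 757), giving e = 2.

2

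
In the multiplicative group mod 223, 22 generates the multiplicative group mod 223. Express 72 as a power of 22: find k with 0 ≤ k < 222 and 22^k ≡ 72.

22

Successive powers of 22 modulo 223:
  22^0=1  22^1=22  22^2=38  22^3=167  22^4=106  22^5=102
  22^6=14  22^7=85  22^8=86  22^9=108  22^10=146  22^11=90
  22^12=196  22^13=75  22^14=89  22^15=174  22^16=37  22^17=145
  22^18=68  22^19=158  22^20=131  22^21=206  22^22=72
So 22^22 ≡ 72 (mod 223), giving k = 22.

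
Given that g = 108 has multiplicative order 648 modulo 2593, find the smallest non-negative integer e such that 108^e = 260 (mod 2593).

78

Baby-step giant-step with m = ceil(sqrt(648)) = 26.
Baby table (108^j mod 2593 for j=0..25):
  0:1  1:108  2:1292  3:2107  4:1965  5:2187  6:233  7:1827
  8:248  9:854  10:1477  11:1343  12:2429  13:439  14:738  15:1914
  16:1865  17:1759  18:683  19:1160  20:816  21:2559  22:1514  23:153
  24:966  25:608
Giant step factor: 108^(-26) ≡ 1740 (mod 2593).
Scan 260·1740^i mod 2593 for i = 0, 1, …:
  i=0: 260   i=1: 1218   i=2: 839   i=3: 1
Match at i=3, j=0: e = 3·26 + 0 = 78.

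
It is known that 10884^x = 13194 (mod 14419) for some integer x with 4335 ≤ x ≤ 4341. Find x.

4341

Compute 10884^4335 mod 14419 = 4316, then multiply by 10884 repeatedly:
  10884^4335=4316  10884^4336=12661  10884^4337=14360  10884^4338=6699  10884^4339=9452
  10884^4340=10422  10884^4341=13194
Found 13194 at exponent 4341.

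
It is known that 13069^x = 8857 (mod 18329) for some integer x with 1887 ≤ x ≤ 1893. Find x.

1889

Compute 13069^1887 mod 18329 = 11872, then multiply by 13069 repeatedly:
  13069^1887=11872  13069^1888=183  13069^1889=8857
Found 8857 at exponent 1889.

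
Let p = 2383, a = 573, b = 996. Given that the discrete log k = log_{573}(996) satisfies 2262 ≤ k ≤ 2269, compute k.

2266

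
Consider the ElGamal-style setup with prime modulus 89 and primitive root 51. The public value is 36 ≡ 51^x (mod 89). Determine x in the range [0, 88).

Baby-step giant-step with m = ceil(sqrt(88)) = 10.
Baby table (51^j mod 89 for j=0..9):
  0:1  1:51  2:20  3:41  4:44  5:19  6:79  7:24
  8:67  9:35
Giant step factor: 51^(-10) ≡ 18 (mod 89).
Scan 36·18^i mod 89 for i = 0, 1, …:
  i=0: 36   i=1: 25   i=2: 5   i=3: 1
Match at i=3, j=0: x = 3·10 + 0 = 30.

30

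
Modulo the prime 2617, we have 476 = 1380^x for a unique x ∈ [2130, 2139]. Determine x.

2135

Compute 1380^2130 mod 2617 = 2513, then multiply by 1380 repeatedly:
  1380^2130=2513  1380^2131=415  1380^2132=2194  1380^2133=2468  1380^2134=1123
  1380^2135=476
Found 476 at exponent 2135.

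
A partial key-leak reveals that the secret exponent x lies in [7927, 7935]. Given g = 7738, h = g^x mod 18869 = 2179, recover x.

7935

Compute 7738^7927 mod 18869 = 3260, then multiply by 7738 repeatedly:
  7738^7927=3260  7738^7928=16896  7738^7929=16816  7738^7930=1584  7738^7931=11011
  7738^7932=9583  7738^7933=16953  7738^7934=5026  7738^7935=2179
Found 2179 at exponent 7935.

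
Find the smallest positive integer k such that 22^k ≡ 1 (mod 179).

The order of 22 must divide p − 1 = 178 = 2 · 89.
Divisors: 1, 2, 89, 178.
Check each in increasing order: 22^1 ≡ 22;  22^2 ≡ 126;  22^89 ≡ 1.
Smallest exponent giving 1 is 89.

89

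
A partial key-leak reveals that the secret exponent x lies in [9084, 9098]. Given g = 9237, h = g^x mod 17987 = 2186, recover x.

9096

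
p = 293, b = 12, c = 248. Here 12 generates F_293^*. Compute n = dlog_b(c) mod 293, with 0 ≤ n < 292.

15

Baby-step giant-step with m = ceil(sqrt(292)) = 18.
Baby table (12^j mod 293 for j=0..17):
  0:1  1:12  2:144  3:263  4:226  5:75  6:21  7:252
  8:94  9:249  10:58  11:110  12:148  13:18  14:216  15:248
  16:46  17:259
Giant step factor: 12^(-18) ≡ 107 (mod 293).
Scan 248·107^i mod 293 for i = 0, 1, …:
  i=0: 248
Match at i=0, j=15: n = 0·18 + 15 = 15.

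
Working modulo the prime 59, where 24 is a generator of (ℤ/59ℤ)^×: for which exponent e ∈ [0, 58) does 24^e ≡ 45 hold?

2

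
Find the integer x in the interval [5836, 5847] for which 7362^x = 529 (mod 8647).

Compute 7362^5836 mod 8647 = 2762, then multiply by 7362 repeatedly:
  7362^5836=2762  7362^5837=4747  7362^5838=4887  7362^5839=6574  7362^5840=529
Found 529 at exponent 5840.

5840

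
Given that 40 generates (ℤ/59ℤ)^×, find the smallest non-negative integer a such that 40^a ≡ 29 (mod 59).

Successive powers of 40 modulo 59:
  40^0=1  40^1=40  40^2=7  40^3=44  40^4=49  40^5=13
  40^6=48  40^7=32  40^8=41  40^9=47  40^10=51  40^11=34
  40^12=3  40^13=2  40^14=21  40^15=14  40^16=29
So 40^16 ≡ 29 (mod 59), giving a = 16.

16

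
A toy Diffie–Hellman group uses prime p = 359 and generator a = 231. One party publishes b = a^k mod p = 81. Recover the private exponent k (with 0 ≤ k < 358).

244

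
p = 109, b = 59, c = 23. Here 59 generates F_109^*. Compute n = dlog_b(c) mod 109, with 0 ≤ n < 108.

3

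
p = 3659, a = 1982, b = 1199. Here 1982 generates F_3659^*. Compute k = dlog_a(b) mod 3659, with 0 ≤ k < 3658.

731

Baby-step giant-step with m = ceil(sqrt(3658)) = 61.
Baby table (1982^j mod 3659 for j=0..60):
  0:1  1:1982  2:2217  3:3294  4:1052  5:3093  6:1501  7:215
  8:1686  9:985  10:2023  11:2981  12:2716  13:723  14:2317  15:249
  16:3212  17:3183  18:590  19:2159  20:1767  21:531  22:2309  23:2688
  24:112  25:2444  26:3151  27:3028  28:736  29:2470  30:3457  31:2126
  32:2223  33:550  34:3377  35:903  36:495  37:478  38:3374  39:2275
  40:1162  41:1573  42:218  43:314  44:318  45:928  46:2478  47:1018
  48:1567  49:2962  50:1648  51:2508  52:1934  53:2215  54:2989  55:277
  56:164  57:3056  58:1347  59:2343  60:555
Giant step factor: 1982^(-61) ≡ 2235 (mod 3659).
Scan 1199·2235^i mod 3659 for i = 0, 1, …:
  i=0: 1199   i=1: 1377   i=2: 376   i=3: 2449
  i=4: 3310   i=5: 3011   i=6: 684   i=7: 2937
  i=8: 3608   i=9: 3103   i=10: 1400   i=11: 555
Match at i=11, j=60: k = 11·61 + 60 = 731.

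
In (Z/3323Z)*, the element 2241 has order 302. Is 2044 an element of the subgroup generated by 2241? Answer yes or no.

2044 ∈ ⟨2241⟩ iff 2044^302 ≡ 1 (mod 3323), since |⟨2241⟩| = 302.
2044^302 mod 3323 = 226.
Since 226 ≠ 1, 2044 does not lie in the subgroup.

no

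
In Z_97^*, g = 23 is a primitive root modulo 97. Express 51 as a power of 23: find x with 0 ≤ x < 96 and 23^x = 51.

27

Baby-step giant-step with m = ceil(sqrt(96)) = 10.
Baby table (23^j mod 97 for j=0..9):
  0:1  1:23  2:44  3:42  4:93  5:5  6:18  7:26
  8:16  9:77
Giant step factor: 23^(-10) ≡ 66 (mod 97).
Scan 51·66^i mod 97 for i = 0, 1, …:
  i=0: 51   i=1: 68   i=2: 26
Match at i=2, j=7: x = 2·10 + 7 = 27.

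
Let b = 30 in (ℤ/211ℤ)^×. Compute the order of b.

105

The order of 30 must divide p − 1 = 210 = 2 · 3 · 5 · 7.
Divisors: 1, 2, 3, 5, 6, 7, 10, 14, 15, 21, 30, 35, 42, 70, 105, 210.
Check each in increasing order: 30^1 ≡ 30;  30^2 ≡ 56;  30^3 ≡ 203;  30^5 ≡ 185;  30^6 ≡ 64;  30^7 ≡ 21;  30^10 ≡ 43;  30^14 ≡ 19;  30^15 ≡ 148;  30^21 ≡ 188;  30^30 ≡ 171;  30^35 ≡ 196;  30^42 ≡ 107;  30^70 ≡ 14;  30^105 ≡ 1.
Smallest exponent giving 1 is 105.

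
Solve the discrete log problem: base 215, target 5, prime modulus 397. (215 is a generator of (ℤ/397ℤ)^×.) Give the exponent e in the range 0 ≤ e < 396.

Baby-step giant-step with m = ceil(sqrt(396)) = 20.
Baby table (215^j mod 397 for j=0..19):
  0:1  1:215  2:173  3:274  4:154  5:159  6:43  7:114
  8:293  9:269  10:270  11:88  12:261  13:138  14:292  15:54
  16:97  17:211  18:107  19:376
Giant step factor: 215^(-20) ≡ 228 (mod 397).
Scan 5·228^i mod 397 for i = 0, 1, …:
  i=0: 5   i=1: 346   i=2: 282   i=3: 379
  i=4: 263   i=5: 17   i=6: 303   i=7: 6
  i=8: 177   i=9: 259     …   i=18: 77
  i=19: 88
Match at i=19, j=11: e = 19·20 + 11 = 391.

391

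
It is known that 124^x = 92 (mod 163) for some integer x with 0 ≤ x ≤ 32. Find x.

7

Compute 124^0 mod 163 = 1, then multiply by 124 repeatedly:
  124^0=1  124^1=124  124^2=54  124^3=13  124^4=145
  124^5=50  124^6=6  124^7=92
Found 92 at exponent 7.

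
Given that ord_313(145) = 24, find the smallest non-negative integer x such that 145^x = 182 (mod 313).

Successive powers of 145 modulo 313:
  145^0=1  145^1=145  145^2=54  145^3=5  145^4=99  145^5=270
  145^6=25  145^7=182
So 145^7 ≡ 182 (mod 313), giving x = 7.

7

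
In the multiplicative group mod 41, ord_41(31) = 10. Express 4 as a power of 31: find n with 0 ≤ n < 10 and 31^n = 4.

9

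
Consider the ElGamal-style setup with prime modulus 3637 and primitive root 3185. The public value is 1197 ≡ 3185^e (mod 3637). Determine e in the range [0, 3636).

Baby-step giant-step with m = ceil(sqrt(3636)) = 61.
Baby table (3185^j mod 3637 for j=0..60):
  0:1  1:3185  2:632  3:1659  4:2991  5:1032  6:2709  7:1201
  8:2698  9:2536  10:3020  11:2472  12:2852  13:2031  14:2149  15:3368
  16:1567  17:931  18:1080  19:2835  20:2441  21:2316  22:624  23:1638
  24:1572  25:2308  26:603  27:219  28:2848  29:202  30:3258  31:369
  32:514  33:440  34:1155  35:1668  36:2560  37:3083  38:3092  39:2661
  40:1075  41:1458  42:2918  43:1295  44:217  45:115  46:2575  47:3577
  48:1661  49:2087  50:2296  51:2390  52:3546  53:1125  54:680  55:1785
  56:594  57:650  58:797  59:3456  60:1798
Giant step factor: 3185^(-61) ≡ 283 (mod 3637).
Scan 1197·283^i mod 3637 for i = 0, 1, …:
  i=0: 1197   i=1: 510   i=2: 2487   i=3: 1880
  i=4: 1038   i=5: 2794   i=6: 1473   i=7: 2241
  i=8: 1365   i=9: 773     …   i=40: 1891
  i=41: 514
Match at i=41, j=32: e = 41·61 + 32 = 2533.

2533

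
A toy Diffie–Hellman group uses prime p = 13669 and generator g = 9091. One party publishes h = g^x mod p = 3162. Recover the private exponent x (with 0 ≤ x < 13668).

3808

Baby-step giant-step with m = ceil(sqrt(13668)) = 117.
Baby table (9091^j mod 13669 for j=0..116):
  0:1  1:9091  2:3507  3:6029  4:10618  5:11429  6:2970  7:3995
  8:12  9:13409  10:1077  11:4003  12:4395  13:458  14:8302  15:6933
  16:144  17:10549  18:12924  19:7029  20:11733  21:5496  22:3941  23:1182
  24:1728  25:3567  26:4729  27:2334  28:4106  29:11276  30:6285  31:515
  32:7067  33:1797  34:2072  35:670  36:8265  37:12291  38:7075  39:6180
  40:2790  41:7895  42:11195  43:8040  44:3497  45:10802  46:2886  47:5815
  48:6142  49:12726  50:11319  51:797  52:957  53:6603  54:7294  55:1435
  56:5359  57:2353  58:12807  59:9564  60:11484  61:10891  62:5514  63:3551
  64:9632  65:898  66:3325  67:5416  68:1118  69:7671  70:11492  71:1605
  72:6232  73:10776  74:12562  75:10316  76:13416  77:10038  78:1214  79:5591
  80:6439  81:6291  82:385  83:771  84:10633  85:11104  86:899  87:12416
  88:8923  89:7147  90:4620  91:9252  92:4575  93:10227  94:10788  95:12302
  96:11393  97:3750  98:764  99:1672  100:224  101:13372  102:6435  103:10934
  104:26  105:3993  106:9168  107:6395  108:2688  109:10105  110:8875  111:8187
  112:312  113:6909  114:664  115:8395  116:4918
Giant step factor: 9091^(-117) ≡ 11418 (mod 13669).
Scan 3162·11418^i mod 13669 for i = 0, 1, …:
  i=0: 3162   i=1: 3887   i=2: 12192   i=3: 3160
  i=4: 8389   i=5: 6919   i=6: 7991   i=7: 663
  i=8: 11177   i=9: 5202     …   i=31: 1277
  i=32: 9632
Match at i=32, j=64: x = 32·117 + 64 = 3808.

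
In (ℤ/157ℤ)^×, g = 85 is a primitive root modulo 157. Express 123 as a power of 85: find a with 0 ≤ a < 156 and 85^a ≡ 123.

71

Baby-step giant-step with m = ceil(sqrt(156)) = 13.
Baby table (85^j mod 157 for j=0..12):
  0:1  1:85  2:3  3:98  4:9  5:137  6:27  7:97
  8:81  9:134  10:86  11:88  12:101
Giant step factor: 85^(-13) ≡ 135 (mod 157).
Scan 123·135^i mod 157 for i = 0, 1, …:
  i=0: 123   i=1: 120   i=2: 29   i=3: 147
  i=4: 63   i=5: 27
Match at i=5, j=6: a = 5·13 + 6 = 71.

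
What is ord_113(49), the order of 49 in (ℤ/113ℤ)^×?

7

The order of 49 must divide p − 1 = 112 = 2^4 · 7.
Divisors: 1, 2, 4, 7, 8, 14, 16, 28, 56, 112.
Check each in increasing order: 49^1 ≡ 49;  49^2 ≡ 28;  49^4 ≡ 106;  49^7 ≡ 1.
Smallest exponent giving 1 is 7.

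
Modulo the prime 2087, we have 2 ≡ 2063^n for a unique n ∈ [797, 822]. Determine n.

804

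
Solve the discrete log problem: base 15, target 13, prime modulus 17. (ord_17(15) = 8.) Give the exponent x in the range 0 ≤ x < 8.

Successive powers of 15 modulo 17:
  15^0=1  15^1=15  15^2=4  15^3=9  15^4=16  15^5=2
  15^6=13
So 15^6 ≡ 13 (mod 17), giving x = 6.

6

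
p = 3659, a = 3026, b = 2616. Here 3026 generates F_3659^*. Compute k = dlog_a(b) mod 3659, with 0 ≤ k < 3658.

Baby-step giant-step with m = ceil(sqrt(3658)) = 61.
Baby table (3026^j mod 3659 for j=0..60):
  0:1  1:3026  2:1858  3:2084  4:1727  5:850  6:3482  7:2271
  8:444  9:691  10:1677  11:3228  12:2057  13:523  14:1910  15:2099
  16:3209  17:3107  18:1811  19:2563  20:2217  21:1695  22:2811  23:2570
  24:1445  25:65  26:2763  27:23  28:77  29:2485  30:365  31:3131
  32:1255  33:3247  34:1007  35:2894  36:1257  37:1981  38:1064  39:3403
  40:1052  41:22  42:710  43:627  44:1940  45:1404  46:405  47:3424
  48:2395  49:2450  50:566  51:304  52:1495  53:1346  54:529  55:1771
  56:2270  57:1077  58:2492  59:3252  60:1501
Giant step factor: 3026^(-61) ≡ 2022 (mod 3659).
Scan 2616·2022^i mod 3659 for i = 0, 1, …:
  i=0: 2616   i=1: 2297   i=2: 1263   i=3: 3463
  i=4: 2519   i=5: 90   i=6: 2689   i=7: 3543
  i=8: 3283   i=9: 800     …   i=46: 26
  i=47: 1346
Match at i=47, j=53: k = 47·61 + 53 = 2920.

2920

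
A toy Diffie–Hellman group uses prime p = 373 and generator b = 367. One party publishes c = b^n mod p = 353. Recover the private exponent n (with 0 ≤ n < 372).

105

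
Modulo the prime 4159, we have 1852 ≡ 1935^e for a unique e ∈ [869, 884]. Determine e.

Compute 1935^869 mod 4159 = 404, then multiply by 1935 repeatedly:
  1935^869=404  1935^870=4007  1935^871=1169  1935^872=3678  1935^873=881
  1935^874=3704  1935^875=1283  1935^876=3841  1935^877=202  1935^878=4083
  1935^879=2664  1935^880=1839  1935^881=2520  1935^882=1852
Found 1852 at exponent 882.

882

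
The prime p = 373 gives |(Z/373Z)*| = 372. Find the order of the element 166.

372

The order of 166 must divide p − 1 = 372 = 2^2 · 3 · 31.
Divisors: 1, 2, 3, 4, 6, 12, 31, 62, 93, 124, 186, 372.
Check each in increasing order: 166^1 ≡ 166;  166^2 ≡ 327;  166^3 ≡ 197;  166^4 ≡ 251;  166^6 ≡ 17;  166^12 ≡ 289;  166^31 ≡ 173;  166^62 ≡ 89;  166^93 ≡ 104;  166^124 ≡ 88;  166^186 ≡ 372;  166^372 ≡ 1.
Smallest exponent giving 1 is 372.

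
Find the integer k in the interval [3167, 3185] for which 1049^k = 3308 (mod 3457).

3170

Compute 1049^3167 mod 3457 = 339, then multiply by 1049 repeatedly:
  1049^3167=339  1049^3168=2997  1049^3169=1440  1049^3170=3308
Found 3308 at exponent 3170.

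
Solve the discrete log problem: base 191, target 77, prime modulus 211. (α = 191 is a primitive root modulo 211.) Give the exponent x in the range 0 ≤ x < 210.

119

Baby-step giant-step with m = ceil(sqrt(210)) = 15.
Baby table (191^j mod 211 for j=0..14):
  0:1  1:191  2:189  3:18  4:62  5:26  6:113  7:61
  8:46  9:135  10:43  11:195  12:109  13:141  14:134
Giant step factor: 191^(-15) ≡ 67 (mod 211).
Scan 77·67^i mod 211 for i = 0, 1, …:
  i=0: 77   i=1: 95   i=2: 35   i=3: 24
  i=4: 131   i=5: 126   i=6: 2   i=7: 134
Match at i=7, j=14: x = 7·15 + 14 = 119.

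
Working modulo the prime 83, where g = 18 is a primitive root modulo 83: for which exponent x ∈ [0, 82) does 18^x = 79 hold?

15

Successive powers of 18 modulo 83:
  18^0=1  18^1=18  18^2=75  18^3=22  18^4=64  18^5=73
  18^6=69  18^7=80  18^8=29  18^9=24  18^10=17  18^11=57
  18^12=30  18^13=42  18^14=9  18^15=79
So 18^15 ≡ 79 (mod 83), giving x = 15.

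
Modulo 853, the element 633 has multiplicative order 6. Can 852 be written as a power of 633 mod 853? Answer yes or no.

yes

852 ∈ ⟨633⟩ iff 852^6 ≡ 1 (mod 853), since |⟨633⟩| = 6.
852^6 mod 853 = 1.
Since 1 = 1, 852 lies in the subgroup.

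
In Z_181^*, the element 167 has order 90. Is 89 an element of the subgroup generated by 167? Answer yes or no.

89 ∈ ⟨167⟩ iff 89^90 ≡ 1 (mod 181), since |⟨167⟩| = 90.
89^90 mod 181 = 180.
Since 180 ≠ 1, 89 does not lie in the subgroup.

no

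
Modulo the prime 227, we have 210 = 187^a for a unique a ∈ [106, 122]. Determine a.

Compute 187^106 mod 227 = 147, then multiply by 187 repeatedly:
  187^106=147  187^107=22  187^108=28  187^109=15  187^110=81
  187^111=165  187^112=210
Found 210 at exponent 112.

112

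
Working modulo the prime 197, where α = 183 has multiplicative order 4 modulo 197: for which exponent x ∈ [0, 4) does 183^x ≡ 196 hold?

Successive powers of 183 modulo 197:
  183^0=1  183^1=183  183^2=196
So 183^2 ≡ 196 (mod 197), giving x = 2.

2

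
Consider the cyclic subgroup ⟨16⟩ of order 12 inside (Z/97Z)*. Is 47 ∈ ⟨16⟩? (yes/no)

no

⟨16⟩ has order 12; its elements mod 97 are {1, 6, 16, 22, 35, 36, 61, 62, 75, 81, 91, 96}.
47 is not in this set.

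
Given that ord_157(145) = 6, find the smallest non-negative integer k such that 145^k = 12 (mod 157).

Successive powers of 145 modulo 157:
  145^0=1  145^1=145  145^2=144  145^3=156  145^4=12
So 145^4 ≡ 12 (mod 157), giving k = 4.

4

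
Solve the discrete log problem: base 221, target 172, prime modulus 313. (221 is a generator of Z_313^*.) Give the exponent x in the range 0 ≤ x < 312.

Baby-step giant-step with m = ceil(sqrt(312)) = 18.
Baby table (221^j mod 313 for j=0..17):
  0:1  1:221  2:13  3:56  4:169  5:102  6:6  7:74
  8:78  9:23  10:75  11:299  12:36  13:131  14:155  15:138
  16:137  17:229
Giant step factor: 221^(-18) ≡ 242 (mod 313).
Scan 172·242^i mod 313 for i = 0, 1, …:
  i=0: 172   i=1: 308   i=2: 42   i=3: 148
  i=4: 134   i=5: 189   i=6: 40   i=7: 290
  i=8: 68   i=9: 180     …   i=15: 202
  i=16: 56
Match at i=16, j=3: x = 16·18 + 3 = 291.

291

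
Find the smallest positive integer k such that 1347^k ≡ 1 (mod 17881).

5960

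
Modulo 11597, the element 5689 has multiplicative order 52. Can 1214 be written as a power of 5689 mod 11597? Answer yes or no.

1214 ∈ ⟨5689⟩ iff 1214^52 ≡ 1 (mod 11597), since |⟨5689⟩| = 52.
1214^52 mod 11597 = 5270.
Since 5270 ≠ 1, 1214 does not lie in the subgroup.

no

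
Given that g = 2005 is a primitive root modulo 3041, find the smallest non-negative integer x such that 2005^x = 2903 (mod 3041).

Baby-step giant-step with m = ceil(sqrt(3040)) = 56.
Baby table (2005^j mod 3041 for j=0..55):
  0:1  1:2005  2:2864  3:912  4:919  5:2790  6:1551  7:1853
  8:2204  9:447  10:2181  11:2988  12:170  13:258  14:320  15:2990
  16:1139  17:2945  18:2144  19:1787  20:637  21:3006  22:2809  23:113
  24:1531  25:1286  26:2703  27:453  28:2047  29:1926  30:2601  31:2731
  32:1855  33:132  34:93  35:964  36:1785  37:2709  38:319  39:985
  40:1316  41:2033  42:1225  43:2038  44:2127  45:1153  46:605  47:2707
  48:2391  49:1339  50:2533  51:195  52:1727  53:1977  54:1462  55:2827
Giant step factor: 2005^(-56) ≡ 1873 (mod 3041).
Scan 2903·1873^i mod 3041 for i = 0, 1, …:
  i=0: 2903   i=1: 11   i=2: 2357   i=3: 2170
  i=4: 1634   i=5: 1236   i=6: 827   i=7: 1102
  i=8: 2248   i=9: 1760     …   i=52: 2219
  i=53: 2181
Match at i=53, j=10: x = 53·56 + 10 = 2978.

2978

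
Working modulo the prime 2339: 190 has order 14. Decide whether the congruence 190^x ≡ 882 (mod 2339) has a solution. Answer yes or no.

⟨190⟩ has order 14; its elements mod 2339 are {1, 190, 357, 1015, 1052, 1065, 1143, 1196, 1274, 1287, 1324, 1982, 2149, 2338}.
882 is not in this set.

no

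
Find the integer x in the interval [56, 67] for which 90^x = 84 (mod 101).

Compute 90^56 mod 101 = 80, then multiply by 90 repeatedly:
  90^56=80  90^57=29  90^58=85  90^59=75  90^60=84
Found 84 at exponent 60.

60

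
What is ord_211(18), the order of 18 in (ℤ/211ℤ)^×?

The order of 18 must divide p − 1 = 210 = 2 · 3 · 5 · 7.
Divisors: 1, 2, 3, 5, 6, 7, 10, 14, 15, 21, 30, 35, 42, 70, 105, 210.
Check each in increasing order: 18^1 ≡ 18;  18^2 ≡ 113;  18^3 ≡ 135;  18^5 ≡ 63;  18^6 ≡ 79;  18^7 ≡ 156;  18^10 ≡ 171;  18^14 ≡ 71;  18^15 ≡ 12;  18^21 ≡ 104;  18^30 ≡ 144;  18^35 ≡ 210;  18^42 ≡ 55;  18^70 ≡ 1.
Smallest exponent giving 1 is 70.

70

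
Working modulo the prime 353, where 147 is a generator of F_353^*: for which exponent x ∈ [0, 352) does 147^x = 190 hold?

169

Baby-step giant-step with m = ceil(sqrt(352)) = 19.
Baby table (147^j mod 353 for j=0..18):
  0:1  1:147  2:76  3:229  4:128  5:107  6:197  7:13
  8:146  9:282  10:153  11:252  12:332  13:90  14:169  15:133
  16:136  17:224  18:99
Giant step factor: 147^(-19) ≡ 278 (mod 353).
Scan 190·278^i mod 353 for i = 0, 1, …:
  i=0: 190   i=1: 223   i=2: 219   i=3: 166
  i=4: 258   i=5: 65   i=6: 67   i=7: 270
  i=8: 224
Match at i=8, j=17: x = 8·19 + 17 = 169.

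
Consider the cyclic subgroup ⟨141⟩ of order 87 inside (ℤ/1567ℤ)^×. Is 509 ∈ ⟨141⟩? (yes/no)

no

509 ∈ ⟨141⟩ iff 509^87 ≡ 1 (mod 1567), since |⟨141⟩| = 87.
509^87 mod 1567 = 1032.
Since 1032 ≠ 1, 509 does not lie in the subgroup.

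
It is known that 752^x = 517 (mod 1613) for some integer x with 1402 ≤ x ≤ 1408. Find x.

1408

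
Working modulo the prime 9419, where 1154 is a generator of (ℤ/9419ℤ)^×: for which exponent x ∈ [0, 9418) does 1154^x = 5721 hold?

Baby-step giant-step with m = ceil(sqrt(9418)) = 98.
Baby table (1154^j mod 9419 for j=0..97):
  0:1  1:1154  2:3637  3:5643  4:3493  5:9009  6:7229  7:6451
  8:3444  9:8977  10:7977  11:3095  12:1829  13:810  14:2259  15:7242
  16:2615  17:3630  18:6984  19:6291  20:7184  21:1616  22:9321  23:9355
  24:1496  25:2707  26:6189  27:2504  28:7402  29:8294  30:1572  31:5640
  32:31  33:7517  34:9138  35:5391  36:4674  37:6128  38:7462  39:2182
  40:3155  41:5136  42:2393  43:1755  44:185  45:6272  46:4096  47:7865
  48:5713  49:8921  50:9286  51:6641  52:6067  53:3001  54:6381  55:7435
  56:8700  57:8565  58:3479  59:2272  60:3406  61:2801  62:1637  63:5298
  64:961  65:6971  66:708  67:6998  68:3609  69:1588  70:5266  71:1709
  72:3615  73:8512  74:8250  75:7310  76:5735  77:6052  78:4529  79:8340
  80:7561  81:3400  82:5296  83:8072  84:9116  85:8260  86:12  87:4429
  88:5968  89:1783  90:4240  91:4499  92:1977  93:2060  94:3652  95:4115
  96:1534  97:8883
Giant step factor: 1154^(-98) ≡ 7514 (mod 9419).
Scan 5721·7514^i mod 9419 for i = 0, 1, …:
  i=0: 5721   i=1: 8697   i=2: 236   i=3: 2532
  i=4: 8487   i=5: 4688   i=6: 7991   i=7: 7668
  i=8: 1329   i=9: 1966     …   i=80: 7825
  i=81: 3652
Match at i=81, j=94: x = 81·98 + 94 = 8032.

8032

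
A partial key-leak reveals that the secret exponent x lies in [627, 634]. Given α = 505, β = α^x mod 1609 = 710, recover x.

631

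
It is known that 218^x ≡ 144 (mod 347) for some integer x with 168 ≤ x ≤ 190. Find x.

Compute 218^168 mod 347 = 268, then multiply by 218 repeatedly:
  218^168=268  218^169=128  218^170=144
Found 144 at exponent 170.

170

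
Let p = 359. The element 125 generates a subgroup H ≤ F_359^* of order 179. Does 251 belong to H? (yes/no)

no

251 ∈ ⟨125⟩ iff 251^179 ≡ 1 (mod 359), since |⟨125⟩| = 179.
251^179 mod 359 = 358.
Since 358 ≠ 1, 251 does not lie in the subgroup.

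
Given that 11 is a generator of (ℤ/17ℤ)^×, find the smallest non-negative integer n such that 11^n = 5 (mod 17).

3

Successive powers of 11 modulo 17:
  11^0=1  11^1=11  11^2=2  11^3=5
So 11^3 ≡ 5 (mod 17), giving n = 3.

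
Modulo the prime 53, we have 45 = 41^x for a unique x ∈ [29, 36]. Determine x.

33

Compute 41^29 mod 53 = 32, then multiply by 41 repeatedly:
  41^29=32  41^30=40  41^31=50  41^32=36  41^33=45
Found 45 at exponent 33.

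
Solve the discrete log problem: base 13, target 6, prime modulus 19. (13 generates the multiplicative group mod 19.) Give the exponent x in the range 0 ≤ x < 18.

10

Successive powers of 13 modulo 19:
  13^0=1  13^1=13  13^2=17  13^3=12  13^4=4  13^5=14
  13^6=11  13^7=10  13^8=16  13^9=18  13^10=6
So 13^10 ≡ 6 (mod 19), giving x = 10.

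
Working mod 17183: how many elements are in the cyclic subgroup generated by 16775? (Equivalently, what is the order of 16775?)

17182

The order of 16775 must divide p − 1 = 17182 = 2 · 11^2 · 71.
Divisors: 1, 2, 11, 22, 71, 121, 142, 242, 781, 1562, 8591, 17182.
Check each in increasing order: 16775^1 ≡ 16775;  16775^2 ≡ 11817;  16775^11 ≡ 11172;  16775^22 ≡ 13455;  16775^71 ≡ 13521;  16775^121 ≡ 895;  16775^142 ≡ 7504;  16775^242 ≡ 10607;  16775^781 ≡ 14456;  16775^1562 ≡ 13473;  16775^8591 ≡ 17182;  16775^17182 ≡ 1.
Smallest exponent giving 1 is 17182.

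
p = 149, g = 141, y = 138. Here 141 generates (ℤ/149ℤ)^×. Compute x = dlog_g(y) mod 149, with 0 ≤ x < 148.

Baby-step giant-step with m = ceil(sqrt(148)) = 13.
Baby table (141^j mod 149 for j=0..12):
  0:1  1:141  2:64  3:84  4:73  5:12  6:53  7:23
  8:114  9:131  10:144  11:40  12:127
Giant step factor: 141^(-13) ≡ 138 (mod 149).
Scan 138·138^i mod 149 for i = 0, 1, …:
  i=0: 138   i=1: 121   i=2: 10   i=3: 39
  i=4: 18   i=5: 100   i=6: 92   i=7: 31
  i=8: 106   i=9: 26   i=10: 12
Match at i=10, j=5: x = 10·13 + 5 = 135.

135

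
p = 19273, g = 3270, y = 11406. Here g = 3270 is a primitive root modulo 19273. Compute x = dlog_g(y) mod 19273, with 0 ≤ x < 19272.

6191

Baby-step giant-step with m = ceil(sqrt(19272)) = 139.
Baby table (3270^j mod 19273 for j=0..138):
  0:1  1:3270  2:15658  3:12572  4:1131  5:17227  6:16584  7:14731
  8:7143  9:18007  10:3875  11:8889  12:3346  13:13629  14:7654  15:12226
  16:6818  17:15272  18:3097  19:8865  20:1958  21:4024  22:14294  23:4355
  24:17376  25:2716  26:15740  27:10890  28:13069  29:7389  30:12961  31:1143
  32:17921  33:11750  34:11411  35:1442  36:12728  37:10153  38:12204  39:11970
  40:17710  41:15608  42:3256  43:8424  44:5363  45:17853  46:1393  47:6682
  48:13831  49:12912  50:14370  51:2326  52:12458  53:13811  54:5331  55:9578
  56:1435  57:9111  58:16185  59:1292  60:4053  61:12759  62:15158  63:15777
  64:16242  65:14225  66:10001  67:16262  68:2533  69:14793  70:17153  71:5880
  72:12419  73:1919  74:11405  75:1095  76:15145  77:11813  78:5418  79:4973
  80:14571  81:4314  82:18217  83:16020  84:1386  85:3065  86:590  87:2000
  88:6453  89:16648  90:12008  91:7059  92:13149  93:18440  94:12856  95:4707
  96:12036  97:2254  98:8294  99:4269  100:5978  101:5238  102:13836  103:9989
  104:15568  105:7367  106:18113  107:3581  108:11159  109:6141  110:17877  111:2781
  112:16287  113:7191  114:1510  115:3812  116:14882  117:19088  118:11786  119:13493
  120:6213  121:2768  122:12323  123:15640  124:11531  125:8382  126:2934  127:15499
  128:13013  129:16999  130:3398  131:10212  132:12404  133:10688  134:7811  135:5245
  136:17453  137:3957  138:7207
Giant step factor: 3270^(-139) ≡ 3585 (mod 19273).
Scan 11406·3585^i mod 19273 for i = 0, 1, …:
  i=0: 11406   i=1: 12477   i=2: 16685   i=3: 11606
  i=4: 16376   i=5: 2402   i=6: 15412   i=7: 15602
  i=8: 2924   i=9: 17301     …   i=43: 7016
  i=44: 1095
Match at i=44, j=75: x = 44·139 + 75 = 6191.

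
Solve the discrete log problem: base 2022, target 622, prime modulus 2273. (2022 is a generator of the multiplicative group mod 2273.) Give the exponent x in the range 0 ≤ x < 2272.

1540

Baby-step giant-step with m = ceil(sqrt(2272)) = 48.
Baby table (2022^j mod 2273 for j=0..47):
  0:1  1:2022  2:1630  3:10  4:2036  5:389  6:100  7:2176
  8:1617  9:1000  10:1303  11:259  12:908  13:1665  14:317  15:2261
  16:739  17:897  18:2153  19:571  20:2151  21:1073  22:1164  23:1053
  24:1638  25:275  26:1438  27:469  28:477  29:742  30:144  31:224
  32:601  33:1440  34:2240  35:1464  36:762  37:1943  38:1002  39:801
  40:1246  41:928  42:1191  43:1095  44:188  45:545  46:1858  47:1880
Giant step factor: 2022^(-48) ≡ 1486 (mod 2273).
Scan 622·1486^i mod 2273 for i = 0, 1, …:
  i=0: 622   i=1: 1454   i=2: 1294   i=3: 2199
  i=4: 1413   i=5: 1739   i=6: 2026   i=7: 1184
  i=8: 122   i=9: 1725     …   i=31: 1687
  i=32: 2036
Match at i=32, j=4: x = 32·48 + 4 = 1540.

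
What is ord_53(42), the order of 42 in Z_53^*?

The order of 42 must divide p − 1 = 52 = 2^2 · 13.
Divisors: 1, 2, 4, 13, 26, 52.
Check each in increasing order: 42^1 ≡ 42;  42^2 ≡ 15;  42^4 ≡ 13;  42^13 ≡ 1.
Smallest exponent giving 1 is 13.

13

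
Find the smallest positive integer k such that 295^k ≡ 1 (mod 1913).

1912

The order of 295 must divide p − 1 = 1912 = 2^3 · 239.
Divisors: 1, 2, 4, 8, 239, 478, 956, 1912.
Check each in increasing order: 295^1 ≡ 295;  295^2 ≡ 940;  295^4 ≡ 1707;  295^8 ≡ 350;  295^239 ≡ 305;  295^478 ≡ 1201;  295^956 ≡ 1912;  295^1912 ≡ 1.
Smallest exponent giving 1 is 1912.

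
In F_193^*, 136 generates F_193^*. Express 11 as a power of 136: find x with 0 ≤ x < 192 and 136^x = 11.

75

Baby-step giant-step with m = ceil(sqrt(192)) = 14.
Baby table (136^j mod 193 for j=0..13):
  0:1  1:136  2:161  3:87  4:59  5:111  6:42  7:115
  8:7  9:180  10:162  11:30  12:27  13:5
Giant step factor: 136^(-14) ≡ 86 (mod 193).
Scan 11·86^i mod 193 for i = 0, 1, …:
  i=0: 11   i=1: 174   i=2: 103   i=3: 173
  i=4: 17   i=5: 111
Match at i=5, j=5: x = 5·14 + 5 = 75.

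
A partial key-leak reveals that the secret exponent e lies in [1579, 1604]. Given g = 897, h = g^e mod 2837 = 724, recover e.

Compute 897^1579 mod 2837 = 1563, then multiply by 897 repeatedly:
  897^1579=1563  897^1580=533  897^1581=1485  897^1582=1492  897^1583=2097
  897^1584=78  897^1585=1878  897^1586=2225  897^1587=1414  897^1588=219
  897^1589=690  897^1590=464  897^1591=2006  897^1592=724
Found 724 at exponent 1592.

1592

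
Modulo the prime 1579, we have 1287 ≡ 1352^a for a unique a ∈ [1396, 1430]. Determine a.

Compute 1352^1396 mod 1579 = 598, then multiply by 1352 repeatedly:
  1352^1396=598  1352^1397=48  1352^1398=157  1352^1399=678  1352^1400=836
  1352^1401=1287
Found 1287 at exponent 1401.

1401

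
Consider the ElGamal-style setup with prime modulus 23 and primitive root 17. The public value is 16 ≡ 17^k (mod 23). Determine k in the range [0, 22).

20

Successive powers of 17 modulo 23:
  17^0=1  17^1=17  17^2=13  17^3=14  17^4=8  17^5=21
  17^6=12  17^7=20  17^8=18  17^9=7  17^10=4  17^11=22
  17^12=6  17^13=10  17^14=9  17^15=15  17^16=2  17^17=11
  17^18=3  17^19=5  17^20=16
So 17^20 ≡ 16 (mod 23), giving k = 20.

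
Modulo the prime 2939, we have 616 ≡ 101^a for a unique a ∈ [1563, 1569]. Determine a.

1569

Compute 101^1563 mod 2939 = 515, then multiply by 101 repeatedly:
  101^1563=515  101^1564=2052  101^1565=1522  101^1566=894  101^1567=2124
  101^1568=2916  101^1569=616
Found 616 at exponent 1569.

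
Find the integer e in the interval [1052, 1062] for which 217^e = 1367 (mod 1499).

Compute 217^1052 mod 1499 = 1367, then multiply by 217 repeatedly:
  217^1052=1367
Found 1367 at exponent 1052.

1052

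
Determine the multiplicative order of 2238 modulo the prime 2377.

88

The order of 2238 must divide p − 1 = 2376 = 2^3 · 3^3 · 11.
Divisors: 1, 2, 3, 4, 6, 8, 9, 11, 12, 18, 22, 24, 27, 33, 36, 44, 54, 66, 72, 88, 99, 108, 132, 198, 216, 264, 297, 396, 594, 792, 1188, 2376.
Check each in increasing order: 2238^1 ≡ 2238;  2238^2 ≡ 305;  2238^3 ≡ 391;  2238^4 ≡ 322;  2238^6 ≡ 753;  2238^8 ≡ 1473;  2238^9 ≡ 2052;  2238^11 ≡ 709;  2238^12 ≡ 1283;  2238^18 ≡ 1037;  2238^22 ≡ 1134;  2238^24 ≡ 1205;  2238^27 ≡ 509;  2238^33 ≡ 580;  2238^36 ≡ 965;  2238^44 ≡ 2376;  2238^54 ≡ 2365;  2238^66 ≡ 1243;  2238^72 ≡ 1818;  2238^88 ≡ 1.
Smallest exponent giving 1 is 88.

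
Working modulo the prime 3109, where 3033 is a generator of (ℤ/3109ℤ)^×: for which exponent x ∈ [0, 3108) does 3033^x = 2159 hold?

Baby-step giant-step with m = ceil(sqrt(3108)) = 56.
Baby table (3033^j mod 3109 for j=0..55):
  0:1  1:3033  2:2667  3:2502  4:2606  5:920  6:1587  7:639
  8:1180  9:481  10:752  11:1919  12:279  13:559  14:1042  15:1642
  16:2677  17:1742  18:1295  19:1068  20:2775  21:512  22:1505  23:653
  24:116  25:511  26:1581  27:1095  28:723  29:1014  30:661  31:2617
  32:84  33:2943  34:180  35:1865  36:1274  37:2664  38:2730  39:823
  40:2741  41:3096  42:988  43:2637  44:1673  45:321  46:476  47:1132
  48:1020  49:205  50:3074  51:2660  52:3034  53:2591  54:2060  55:1999
Giant step factor: 3033^(-56) ≡ 1849 (mod 3109).
Scan 2159·1849^i mod 3109 for i = 0, 1, …:
  i=0: 2159   i=1: 35   i=2: 2535   i=3: 1952
  i=4: 2808   i=5: 3071   i=6: 1245   i=7: 1345
  i=8: 2814   i=9: 1729     …   i=28: 2728
  i=29: 1274
Match at i=29, j=36: x = 29·56 + 36 = 1660.

1660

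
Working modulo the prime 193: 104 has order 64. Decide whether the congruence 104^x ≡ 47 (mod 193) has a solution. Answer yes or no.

47 ∈ ⟨104⟩ iff 47^64 ≡ 1 (mod 193), since |⟨104⟩| = 64.
47^64 mod 193 = 108.
Since 108 ≠ 1, 47 does not lie in the subgroup.

no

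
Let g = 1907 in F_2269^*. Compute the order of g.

The order of 1907 must divide p − 1 = 2268 = 2^2 · 3^4 · 7.
Divisors: 1, 2, 3, 4, 6, 7, 9, 12, 14, 18, 21, 27, 28, 36, 42, 54, 63, 81, 84, 108, 126, 162, 189, 252, 324, 378, 567, 756, 1134, 2268.
Check each in increasing order: 1907^1 ≡ 1907;  1907^2 ≡ 1711;  1907^3 ≡ 55;  1907^4 ≡ 511;  1907^6 ≡ 756;  1907^7 ≡ 877;  1907^9 ≡ 738;  1907^12 ≡ 2017;  1907^14 ≡ 2207;  1907^18 ≡ 84;  1907^21 ≡ 82;  1907^27 ≡ 729;  1907^28 ≡ 1575;  1907^36 ≡ 249;  1907^42 ≡ 2186;  1907^54 ≡ 495;  1907^63 ≡ 1.
Smallest exponent giving 1 is 63.

63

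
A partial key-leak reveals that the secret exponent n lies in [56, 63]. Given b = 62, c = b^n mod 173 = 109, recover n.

56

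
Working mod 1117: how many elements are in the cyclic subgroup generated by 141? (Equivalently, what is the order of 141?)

186

The order of 141 must divide p − 1 = 1116 = 2^2 · 3^2 · 31.
Divisors: 1, 2, 3, 4, 6, 9, 12, 18, 31, 36, 62, 93, 124, 186, 279, 372, 558, 1116.
Check each in increasing order: 141^1 ≡ 141;  141^2 ≡ 892;  141^3 ≡ 668;  141^4 ≡ 360;  141^6 ≡ 541;  141^9 ≡ 597;  141^12 ≡ 27;  141^18 ≡ 86;  141^31 ≡ 121;  141^36 ≡ 694;  141^62 ≡ 120;  141^93 ≡ 1116;  141^124 ≡ 996;  141^186 ≡ 1.
Smallest exponent giving 1 is 186.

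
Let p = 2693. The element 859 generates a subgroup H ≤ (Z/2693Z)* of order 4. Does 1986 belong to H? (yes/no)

no

⟨859⟩ has order 4; its elements mod 2693 are {1, 859, 1834, 2692}.
1986 is not in this set.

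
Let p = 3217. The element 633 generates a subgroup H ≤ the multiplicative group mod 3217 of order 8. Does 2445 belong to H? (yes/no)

no

⟨633⟩ has order 8; its elements mod 3217 are {1, 633, 1423, 1436, 1781, 1794, 2584, 3216}.
2445 is not in this set.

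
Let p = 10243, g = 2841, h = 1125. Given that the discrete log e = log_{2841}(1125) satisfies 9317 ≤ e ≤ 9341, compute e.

Compute 2841^9317 mod 10243 = 5020, then multiply by 2841 repeatedly:
  2841^9317=5020  2841^9318=3564  2841^9319=5240  2841^9320=3761  2841^9321=1552
  2841^9322=4742  2841^9323=2477  2841^9324=216  2841^9325=9319  2841^9326=7367
  2841^9327=3198  2841^9328=10220  2841^9329=6358  2841^9330=4669  2841^9331=10187
  2841^9332=4792  2841^9333=1125
Found 1125 at exponent 9333.

9333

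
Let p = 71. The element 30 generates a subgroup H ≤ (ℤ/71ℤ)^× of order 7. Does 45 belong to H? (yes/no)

45 ∈ ⟨30⟩ iff 45^7 ≡ 1 (mod 71), since |⟨30⟩| = 7.
45^7 mod 71 = 1.
Since 1 = 1, 45 lies in the subgroup.

yes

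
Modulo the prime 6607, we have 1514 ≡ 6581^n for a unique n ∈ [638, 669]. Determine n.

639

Compute 6581^638 mod 6607 = 450, then multiply by 6581 repeatedly:
  6581^638=450  6581^639=1514
Found 1514 at exponent 639.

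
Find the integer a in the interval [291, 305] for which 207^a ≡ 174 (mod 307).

301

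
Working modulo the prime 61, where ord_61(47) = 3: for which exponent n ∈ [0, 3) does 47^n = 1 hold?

0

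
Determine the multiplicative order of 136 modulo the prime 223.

The order of 136 must divide p − 1 = 222 = 2 · 3 · 37.
Divisors: 1, 2, 3, 6, 37, 74, 111, 222.
Check each in increasing order: 136^1 ≡ 136;  136^2 ≡ 210;  136^3 ≡ 16;  136^6 ≡ 33;  136^37 ≡ 1.
Smallest exponent giving 1 is 37.

37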